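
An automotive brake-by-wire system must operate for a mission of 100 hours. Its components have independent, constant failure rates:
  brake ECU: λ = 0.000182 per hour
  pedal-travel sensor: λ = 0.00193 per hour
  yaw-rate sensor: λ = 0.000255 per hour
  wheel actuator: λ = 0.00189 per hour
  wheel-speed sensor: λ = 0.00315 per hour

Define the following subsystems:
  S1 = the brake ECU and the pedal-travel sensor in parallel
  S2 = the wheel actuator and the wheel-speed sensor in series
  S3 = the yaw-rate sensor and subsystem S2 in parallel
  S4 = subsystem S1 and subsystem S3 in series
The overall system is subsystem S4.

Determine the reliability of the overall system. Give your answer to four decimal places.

0.9869

R(brake ECU) = exp(−0.000182 × 100) = 0.981965
R(pedal-travel sensor) = exp(−0.00193 × 100) = 0.824482
R(yaw-rate sensor) = exp(−0.000255 × 100) = 0.974822
R(wheel actuator) = exp(−0.00189 × 100) = 0.827787
R(wheel-speed sensor) = exp(−0.00315 × 100) = 0.729789
Parallel (brake ECU and pedal-travel sensor): 1 − (1 − 0.981965)(1 − 0.824482) = 0.996835
Series (wheel actuator and wheel-speed sensor): 0.827787 × 0.729789 = 0.604110
Parallel (yaw-rate sensor and [0.604110]): 1 − (1 − 0.974822)(1 − 0.604110) = 0.990032
Series ([0.996835] and [0.990032]): 0.996835 × 0.990032 = 0.9869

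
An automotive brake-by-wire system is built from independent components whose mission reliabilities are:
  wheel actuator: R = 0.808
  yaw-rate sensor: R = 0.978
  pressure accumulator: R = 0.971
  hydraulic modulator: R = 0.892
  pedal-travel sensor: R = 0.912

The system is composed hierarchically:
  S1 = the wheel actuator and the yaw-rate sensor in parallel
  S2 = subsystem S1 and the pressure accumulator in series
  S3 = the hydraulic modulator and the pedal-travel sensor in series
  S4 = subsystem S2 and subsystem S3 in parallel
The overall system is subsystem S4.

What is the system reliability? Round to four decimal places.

0.9938

Parallel (wheel actuator and yaw-rate sensor): 1 − (1 − 0.808000)(1 − 0.978000) = 0.995776
Series ([0.995776] and pressure accumulator): 0.995776 × 0.971000 = 0.966898
Series (hydraulic modulator and pedal-travel sensor): 0.892000 × 0.912000 = 0.813504
Parallel ([0.966898] and [0.813504]): 1 − (1 − 0.966898)(1 − 0.813504) = 0.9938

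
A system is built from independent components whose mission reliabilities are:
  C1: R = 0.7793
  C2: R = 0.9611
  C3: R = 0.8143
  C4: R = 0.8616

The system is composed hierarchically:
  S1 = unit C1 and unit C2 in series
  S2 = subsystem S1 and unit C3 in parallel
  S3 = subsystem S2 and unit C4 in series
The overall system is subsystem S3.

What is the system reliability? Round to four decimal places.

Series (C1 and C2): 0.779300 × 0.961100 = 0.748985
Parallel ([0.748985] and C3): 1 − (1 − 0.748985)(1 − 0.814300) = 0.953387
Series ([0.953387] and C4): 0.953387 × 0.861600 = 0.8214

0.8214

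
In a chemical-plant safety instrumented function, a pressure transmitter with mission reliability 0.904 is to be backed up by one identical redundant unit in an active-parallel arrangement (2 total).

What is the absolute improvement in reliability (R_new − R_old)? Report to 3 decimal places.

R_before = 0.904
R_after = 1 − (1 − 0.904)^2 = 0.991
ΔR = 0.991 − 0.904 = 0.087

0.087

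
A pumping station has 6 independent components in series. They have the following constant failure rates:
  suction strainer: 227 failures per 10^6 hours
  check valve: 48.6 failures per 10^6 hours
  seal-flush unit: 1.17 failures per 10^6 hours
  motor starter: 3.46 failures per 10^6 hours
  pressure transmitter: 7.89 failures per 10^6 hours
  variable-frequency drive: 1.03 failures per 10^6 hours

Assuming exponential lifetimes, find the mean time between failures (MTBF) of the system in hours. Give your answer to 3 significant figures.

Series of exponential components: λ_sys = Σ λ_i
λ_sys = 0.000227 + 0.0000486 + 0.00000117 + 0.00000346 + 0.00000789 + 0.00000103 = 2.8915e-04 /h
MTBF = 1 / λ_sys = 3460 h

3460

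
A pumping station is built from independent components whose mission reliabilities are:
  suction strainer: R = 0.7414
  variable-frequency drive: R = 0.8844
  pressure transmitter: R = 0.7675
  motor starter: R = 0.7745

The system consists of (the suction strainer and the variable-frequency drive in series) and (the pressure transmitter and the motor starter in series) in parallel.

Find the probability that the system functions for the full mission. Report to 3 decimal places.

0.860

Series (suction strainer and variable-frequency drive): 0.74140 × 0.88440 = 0.65569
Series (pressure transmitter and motor starter): 0.76750 × 0.77450 = 0.59443
Parallel ([0.65569] and [0.59443]): 1 − (1 − 0.65569)(1 − 0.59443) = 0.860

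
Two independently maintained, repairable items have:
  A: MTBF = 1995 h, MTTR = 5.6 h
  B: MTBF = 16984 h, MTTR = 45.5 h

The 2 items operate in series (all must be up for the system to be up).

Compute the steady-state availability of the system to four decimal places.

A(A) = MTBF/(MTBF+MTTR) = 1995/(1995+5.6) = 0.997201
A(B) = MTBF/(MTBF+MTTR) = 16984/(16984+45.5) = 0.997328
Series availability: 0.997201 × 0.997328 = 0.9945

0.9945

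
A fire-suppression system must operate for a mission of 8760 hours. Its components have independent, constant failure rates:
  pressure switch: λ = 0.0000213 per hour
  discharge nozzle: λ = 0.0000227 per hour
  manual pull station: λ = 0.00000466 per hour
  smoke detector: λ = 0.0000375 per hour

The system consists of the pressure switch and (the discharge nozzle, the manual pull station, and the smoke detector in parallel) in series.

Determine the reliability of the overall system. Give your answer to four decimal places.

0.8281

R(pressure switch) = exp(−0.0000213 × 8760) = 0.829786
R(discharge nozzle) = exp(−0.0000227 × 8760) = 0.819671
R(manual pull station) = exp(−0.00000466 × 8760) = 0.960000
R(smoke detector) = exp(−0.0000375 × 8760) = 0.720003
Parallel (discharge nozzle, manual pull station, and smoke detector): 1 − (1 − 0.819671)(1 − 0.960000)(1 − 0.720003) = 0.997980
Series (pressure switch and [0.997980]): 0.829786 × 0.997980 = 0.8281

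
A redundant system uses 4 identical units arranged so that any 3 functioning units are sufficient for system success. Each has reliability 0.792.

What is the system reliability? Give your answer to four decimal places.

R = Σ_{i=3}^{4} C(4,i) p^i (1−p)^{4−i} with p = 0.792
C(4,3)·0.792^3·0.208^1 = 0.413332
C(4,4)·0.792^4·0.208^0 = 0.393460
Sum = 0.8068

0.8068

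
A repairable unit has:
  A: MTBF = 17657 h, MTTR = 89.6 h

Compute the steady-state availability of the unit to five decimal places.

0.99495

A(A) = MTBF/(MTBF+MTTR) = 17657/(17657+89.6) = 0.99495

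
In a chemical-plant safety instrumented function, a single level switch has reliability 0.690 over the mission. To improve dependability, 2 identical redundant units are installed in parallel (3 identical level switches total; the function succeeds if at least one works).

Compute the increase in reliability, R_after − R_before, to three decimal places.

R_before = 0.690
R_after = 1 − (1 − 0.690)^3 = 0.970
ΔR = 0.970 − 0.690 = 0.280

0.280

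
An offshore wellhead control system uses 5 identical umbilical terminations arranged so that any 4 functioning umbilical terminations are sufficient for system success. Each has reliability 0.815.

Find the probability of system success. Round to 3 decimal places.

0.768

R = Σ_{i=4}^{5} C(5,i) p^i (1−p)^{5−i} with p = 0.815
C(5,4)·0.815^4·0.185^1 = 0.40811
C(5,5)·0.815^5·0.185^0 = 0.35957
Sum = 0.768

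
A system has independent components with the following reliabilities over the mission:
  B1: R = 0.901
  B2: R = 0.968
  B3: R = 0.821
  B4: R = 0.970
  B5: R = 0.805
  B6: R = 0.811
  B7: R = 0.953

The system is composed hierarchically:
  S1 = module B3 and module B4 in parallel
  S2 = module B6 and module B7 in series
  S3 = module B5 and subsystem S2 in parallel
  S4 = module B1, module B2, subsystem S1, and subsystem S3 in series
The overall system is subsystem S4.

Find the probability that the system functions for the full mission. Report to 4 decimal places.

Parallel (B3 and B4): 1 − (1 − 0.821000)(1 − 0.970000) = 0.994630
Series (B6 and B7): 0.811000 × 0.953000 = 0.772883
Parallel (B5 and [0.772883]): 1 − (1 − 0.805000)(1 − 0.772883) = 0.955712
Series (B1, B2, [0.994630], and [0.955712]): 0.901000 × 0.968000 × 0.994630 × 0.955712 = 0.8291

0.8291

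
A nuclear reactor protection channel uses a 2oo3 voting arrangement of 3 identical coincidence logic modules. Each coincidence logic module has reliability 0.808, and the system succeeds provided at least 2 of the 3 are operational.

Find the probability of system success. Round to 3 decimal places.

0.904

R = Σ_{i=2}^{3} C(3,i) p^i (1−p)^{3−i} with p = 0.808
C(3,2)·0.808^2·0.192^1 = 0.37605
C(3,3)·0.808^3·0.192^0 = 0.52751
Sum = 0.904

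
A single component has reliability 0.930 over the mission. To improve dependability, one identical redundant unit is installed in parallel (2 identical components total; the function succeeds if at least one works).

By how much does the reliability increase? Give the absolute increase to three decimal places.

R_before = 0.930
R_after = 1 − (1 − 0.930)^2 = 0.995
ΔR = 0.995 − 0.930 = 0.065

0.065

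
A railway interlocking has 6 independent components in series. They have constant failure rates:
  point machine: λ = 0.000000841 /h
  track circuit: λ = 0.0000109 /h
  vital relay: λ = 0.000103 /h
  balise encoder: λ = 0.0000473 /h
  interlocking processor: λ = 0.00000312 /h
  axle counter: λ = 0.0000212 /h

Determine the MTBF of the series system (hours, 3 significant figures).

5370

Series of exponential components: λ_sys = Σ λ_i
λ_sys = 0.000000841 + 0.0000109 + 0.000103 + 0.0000473 + 0.00000312 + 0.0000212 = 1.8636e-04 /h
MTBF = 1 / λ_sys = 5370 h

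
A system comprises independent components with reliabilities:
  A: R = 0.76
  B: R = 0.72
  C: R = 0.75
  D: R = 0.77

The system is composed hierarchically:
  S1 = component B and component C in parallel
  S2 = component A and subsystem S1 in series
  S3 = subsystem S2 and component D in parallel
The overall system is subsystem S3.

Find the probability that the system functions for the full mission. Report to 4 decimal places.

Parallel (B and C): 1 − (1 − 0.720000)(1 − 0.750000) = 0.930000
Series (A and [0.930000]): 0.760000 × 0.930000 = 0.706800
Parallel ([0.706800] and D): 1 − (1 − 0.706800)(1 − 0.770000) = 0.9326

0.9326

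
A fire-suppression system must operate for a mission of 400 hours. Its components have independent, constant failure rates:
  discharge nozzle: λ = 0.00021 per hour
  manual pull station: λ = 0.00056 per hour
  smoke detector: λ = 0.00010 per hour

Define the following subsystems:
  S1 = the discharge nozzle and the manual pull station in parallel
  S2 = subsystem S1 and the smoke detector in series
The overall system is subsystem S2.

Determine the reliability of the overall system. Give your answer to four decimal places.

R(discharge nozzle) = exp(−0.00021 × 400) = 0.919431
R(manual pull station) = exp(−0.00056 × 400) = 0.799315
R(smoke detector) = exp(−0.00010 × 400) = 0.960789
Parallel (discharge nozzle and manual pull station): 1 − (1 − 0.919431)(1 − 0.799315) = 0.983831
Series ([0.983831] and smoke detector): 0.983831 × 0.960789 = 0.9453

0.9453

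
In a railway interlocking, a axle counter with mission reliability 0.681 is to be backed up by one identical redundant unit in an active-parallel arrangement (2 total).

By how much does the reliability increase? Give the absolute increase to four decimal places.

R_before = 0.681
R_after = 1 − (1 − 0.681)^2 = 0.8982
ΔR = 0.8982 − 0.681 = 0.2172

0.2172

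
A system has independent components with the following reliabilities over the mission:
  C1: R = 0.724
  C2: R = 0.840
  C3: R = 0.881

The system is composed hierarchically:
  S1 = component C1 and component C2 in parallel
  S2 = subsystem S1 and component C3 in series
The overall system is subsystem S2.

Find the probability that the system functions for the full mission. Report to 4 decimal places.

Parallel (C1 and C2): 1 − (1 − 0.724000)(1 − 0.840000) = 0.955840
Series ([0.955840] and C3): 0.955840 × 0.881000 = 0.8421

0.8421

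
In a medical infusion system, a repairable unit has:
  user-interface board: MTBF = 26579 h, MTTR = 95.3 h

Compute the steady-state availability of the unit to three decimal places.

0.996

A(user-interface board) = MTBF/(MTBF+MTTR) = 26579/(26579+95.3) = 0.996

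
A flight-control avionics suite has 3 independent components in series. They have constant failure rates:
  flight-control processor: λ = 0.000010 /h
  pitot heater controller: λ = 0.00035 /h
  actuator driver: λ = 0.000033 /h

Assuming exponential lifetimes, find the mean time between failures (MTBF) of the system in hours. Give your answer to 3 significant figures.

Series of exponential components: λ_sys = Σ λ_i
λ_sys = 0.000010 + 0.00035 + 0.000033 = 3.9300e-04 /h
MTBF = 1 / λ_sys = 2540 h

2540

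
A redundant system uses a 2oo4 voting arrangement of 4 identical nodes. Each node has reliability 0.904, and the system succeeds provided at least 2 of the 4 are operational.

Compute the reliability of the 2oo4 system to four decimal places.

R = Σ_{i=2}^{4} C(4,i) p^i (1−p)^{4−i} with p = 0.904
C(4,2)·0.904^2·0.096^2 = 0.045189
C(4,3)·0.904^3·0.096^1 = 0.283685
C(4,4)·0.904^4·0.096^0 = 0.667842
Sum = 0.9967

0.9967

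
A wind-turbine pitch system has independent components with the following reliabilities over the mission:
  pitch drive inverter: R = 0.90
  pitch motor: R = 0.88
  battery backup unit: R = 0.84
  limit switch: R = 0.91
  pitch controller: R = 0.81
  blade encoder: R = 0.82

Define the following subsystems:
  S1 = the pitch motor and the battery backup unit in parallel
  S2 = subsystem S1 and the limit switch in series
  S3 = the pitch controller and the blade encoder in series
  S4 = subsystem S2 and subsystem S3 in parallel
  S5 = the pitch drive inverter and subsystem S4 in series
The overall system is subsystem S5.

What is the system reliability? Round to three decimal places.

0.868

Parallel (pitch motor and battery backup unit): 1 − (1 − 0.88000)(1 − 0.84000) = 0.98080
Series ([0.98080] and limit switch): 0.98080 × 0.91000 = 0.89253
Series (pitch controller and blade encoder): 0.81000 × 0.82000 = 0.66420
Parallel ([0.89253] and [0.66420]): 1 − (1 − 0.89253)(1 − 0.66420) = 0.96391
Series (pitch drive inverter and [0.96391]): 0.90000 × 0.96391 = 0.868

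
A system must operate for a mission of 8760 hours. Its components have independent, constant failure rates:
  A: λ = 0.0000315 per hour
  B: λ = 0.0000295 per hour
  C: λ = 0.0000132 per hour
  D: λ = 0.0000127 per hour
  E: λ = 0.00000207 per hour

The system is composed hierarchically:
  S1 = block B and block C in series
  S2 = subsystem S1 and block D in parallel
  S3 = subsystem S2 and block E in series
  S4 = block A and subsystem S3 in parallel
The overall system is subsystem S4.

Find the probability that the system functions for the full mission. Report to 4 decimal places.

0.9879

R(A) = exp(−0.0000315 × 8760) = 0.758858
R(B) = exp(−0.0000295 × 8760) = 0.772271
R(C) = exp(−0.0000132 × 8760) = 0.890803
R(D) = exp(−0.0000127 × 8760) = 0.894713
R(E) = exp(−0.00000207 × 8760) = 0.982030
Series (B and C): 0.772271 × 0.890803 = 0.687941
Parallel ([0.687941] and D): 1 − (1 − 0.687941)(1 − 0.894713) = 0.967144
Series ([0.967144] and E): 0.967144 × 0.982030 = 0.949764
Parallel (A and [0.949764]): 1 − (1 − 0.758858)(1 − 0.949764) = 0.9879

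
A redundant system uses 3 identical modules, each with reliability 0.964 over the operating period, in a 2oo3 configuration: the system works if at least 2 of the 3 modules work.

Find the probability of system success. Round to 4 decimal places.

R = Σ_{i=2}^{3} C(3,i) p^i (1−p)^{3−i} with p = 0.964
C(3,2)·0.964^2·0.036^1 = 0.100364
C(3,3)·0.964^3·0.036^0 = 0.895841
Sum = 0.9962

0.9962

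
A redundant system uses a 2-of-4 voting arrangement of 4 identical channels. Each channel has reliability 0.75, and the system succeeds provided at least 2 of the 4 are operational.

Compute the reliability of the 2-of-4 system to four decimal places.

R = Σ_{i=2}^{4} C(4,i) p^i (1−p)^{4−i} with p = 0.75
C(4,2)·0.75^2·0.25^2 = 0.210938
C(4,3)·0.75^3·0.25^1 = 0.421875
C(4,4)·0.75^4·0.25^0 = 0.316406
Sum = 0.9492

0.9492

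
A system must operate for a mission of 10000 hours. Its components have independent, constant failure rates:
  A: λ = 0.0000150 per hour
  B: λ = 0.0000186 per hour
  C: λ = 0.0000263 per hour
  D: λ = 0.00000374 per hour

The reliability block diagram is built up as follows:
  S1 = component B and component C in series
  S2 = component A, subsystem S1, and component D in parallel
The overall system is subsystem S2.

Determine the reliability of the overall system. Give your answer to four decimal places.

R(A) = exp(−0.0000150 × 10000) = 0.860708
R(B) = exp(−0.0000186 × 10000) = 0.830274
R(C) = exp(−0.0000263 × 10000) = 0.768742
R(D) = exp(−0.00000374 × 10000) = 0.963291
Series (B and C): 0.830274 × 0.768742 = 0.638266
Parallel (A, [0.638266], and D): 1 − (1 − 0.860708)(1 − 0.638266)(1 − 0.963291) = 0.9982

0.9982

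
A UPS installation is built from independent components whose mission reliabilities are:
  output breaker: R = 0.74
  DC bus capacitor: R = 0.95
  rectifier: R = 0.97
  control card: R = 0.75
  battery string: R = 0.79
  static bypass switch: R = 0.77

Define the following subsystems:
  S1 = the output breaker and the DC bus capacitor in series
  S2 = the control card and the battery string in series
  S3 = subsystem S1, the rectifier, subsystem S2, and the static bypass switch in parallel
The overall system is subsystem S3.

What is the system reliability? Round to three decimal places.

0.999

Series (output breaker and DC bus capacitor): 0.74000 × 0.95000 = 0.70300
Series (control card and battery string): 0.75000 × 0.79000 = 0.59250
Parallel ([0.70300], rectifier, [0.59250], and static bypass switch): 1 − (1 − 0.70300)(1 − 0.97000)(1 − 0.59250)(1 − 0.77000) = 0.999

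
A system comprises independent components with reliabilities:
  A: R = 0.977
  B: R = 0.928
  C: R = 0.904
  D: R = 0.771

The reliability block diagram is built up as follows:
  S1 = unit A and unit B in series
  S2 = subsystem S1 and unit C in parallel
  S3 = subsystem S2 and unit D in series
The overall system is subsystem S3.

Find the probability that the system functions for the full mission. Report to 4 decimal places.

Series (A and B): 0.977000 × 0.928000 = 0.906656
Parallel ([0.906656] and C): 1 − (1 − 0.906656)(1 − 0.904000) = 0.991039
Series ([0.991039] and D): 0.991039 × 0.771000 = 0.7641

0.7641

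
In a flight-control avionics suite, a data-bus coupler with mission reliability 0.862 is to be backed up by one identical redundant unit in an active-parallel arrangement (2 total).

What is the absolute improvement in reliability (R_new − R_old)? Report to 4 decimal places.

0.1190

R_before = 0.862
R_after = 1 − (1 − 0.862)^2 = 0.9810
ΔR = 0.9810 − 0.862 = 0.1190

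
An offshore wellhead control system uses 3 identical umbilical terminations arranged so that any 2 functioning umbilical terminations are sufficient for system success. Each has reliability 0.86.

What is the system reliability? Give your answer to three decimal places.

0.947

R = Σ_{i=2}^{3} C(3,i) p^i (1−p)^{3−i} with p = 0.86
C(3,2)·0.86^2·0.14^1 = 0.31063
C(3,3)·0.86^3·0.14^0 = 0.63606
Sum = 0.947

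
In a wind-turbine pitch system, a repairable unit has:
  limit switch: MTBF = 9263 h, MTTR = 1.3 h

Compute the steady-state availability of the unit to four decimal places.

0.9999

A(limit switch) = MTBF/(MTBF+MTTR) = 9263/(9263+1.3) = 0.9999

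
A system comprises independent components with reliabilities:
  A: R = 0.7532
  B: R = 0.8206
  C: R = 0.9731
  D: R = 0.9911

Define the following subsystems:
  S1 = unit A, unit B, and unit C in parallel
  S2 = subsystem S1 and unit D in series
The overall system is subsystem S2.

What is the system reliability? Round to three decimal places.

0.990

Parallel (A, B, and C): 1 − (1 − 0.75320)(1 − 0.82060)(1 − 0.97310) = 0.99881
Series ([0.99881] and D): 0.99881 × 0.99110 = 0.990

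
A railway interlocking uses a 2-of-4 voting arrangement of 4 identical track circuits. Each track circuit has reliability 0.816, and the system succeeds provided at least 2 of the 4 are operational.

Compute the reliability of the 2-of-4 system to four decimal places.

R = Σ_{i=2}^{4} C(4,i) p^i (1−p)^{4−i} with p = 0.816
C(4,2)·0.816^2·0.184^2 = 0.135259
C(4,3)·0.816^3·0.184^1 = 0.399897
C(4,4)·0.816^4·0.184^0 = 0.443364
Sum = 0.9785

0.9785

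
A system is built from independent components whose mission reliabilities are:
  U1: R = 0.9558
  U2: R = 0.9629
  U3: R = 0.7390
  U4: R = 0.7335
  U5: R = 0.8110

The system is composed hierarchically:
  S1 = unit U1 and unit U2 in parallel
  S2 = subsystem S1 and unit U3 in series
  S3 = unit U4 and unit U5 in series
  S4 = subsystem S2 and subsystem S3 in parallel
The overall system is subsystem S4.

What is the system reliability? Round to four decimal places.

Parallel (U1 and U2): 1 − (1 − 0.955800)(1 − 0.962900) = 0.998360
Series ([0.998360] and U3): 0.998360 × 0.739000 = 0.737788
Series (U4 and U5): 0.733500 × 0.811000 = 0.594869
Parallel ([0.737788] and [0.594869]): 1 − (1 − 0.737788)(1 − 0.594869) = 0.8938

0.8938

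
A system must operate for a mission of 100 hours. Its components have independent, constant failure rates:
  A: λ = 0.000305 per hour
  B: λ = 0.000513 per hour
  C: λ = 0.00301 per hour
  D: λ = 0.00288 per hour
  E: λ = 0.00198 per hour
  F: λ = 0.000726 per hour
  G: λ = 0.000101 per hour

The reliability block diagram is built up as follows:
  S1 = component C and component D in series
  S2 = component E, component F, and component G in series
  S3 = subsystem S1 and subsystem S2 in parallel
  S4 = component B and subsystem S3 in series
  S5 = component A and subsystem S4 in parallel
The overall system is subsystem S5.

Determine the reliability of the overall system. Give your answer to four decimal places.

0.9954

R(A) = exp(−0.000305 × 100) = 0.969960
R(B) = exp(−0.000513 × 100) = 0.949994
R(C) = exp(−0.00301 × 100) = 0.740078
R(D) = exp(−0.00288 × 100) = 0.749762
R(E) = exp(−0.00198 × 100) = 0.820370
R(F) = exp(−0.000726 × 100) = 0.929973
R(G) = exp(−0.000101 × 100) = 0.989951
Series (C and D): 0.740078 × 0.749762 = 0.554882
Series (E, F, and G): 0.820370 × 0.929973 × 0.989951 = 0.755255
Parallel ([0.554882] and [0.755255]): 1 − (1 − 0.554882)(1 − 0.755255) = 0.891060
Series (B and [0.891060]): 0.949994 × 0.891060 = 0.846502
Parallel (A and [0.846502]): 1 − (1 − 0.969960)(1 − 0.846502) = 0.9954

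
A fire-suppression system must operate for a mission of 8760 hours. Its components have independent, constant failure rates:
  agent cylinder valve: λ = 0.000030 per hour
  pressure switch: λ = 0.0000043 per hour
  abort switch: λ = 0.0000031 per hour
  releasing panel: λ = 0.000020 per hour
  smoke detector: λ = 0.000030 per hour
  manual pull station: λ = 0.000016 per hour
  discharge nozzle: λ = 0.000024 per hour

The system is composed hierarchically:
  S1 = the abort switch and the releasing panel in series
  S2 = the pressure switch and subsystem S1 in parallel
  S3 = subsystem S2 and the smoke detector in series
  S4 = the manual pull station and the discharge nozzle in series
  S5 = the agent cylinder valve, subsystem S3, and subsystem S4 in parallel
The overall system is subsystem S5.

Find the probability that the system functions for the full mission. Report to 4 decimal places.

R(agent cylinder valve) = exp(−0.000030 × 8760) = 0.768896
R(pressure switch) = exp(−0.0000043 × 8760) = 0.963033
R(abort switch) = exp(−0.0000031 × 8760) = 0.973209
R(releasing panel) = exp(−0.000020 × 8760) = 0.839289
R(smoke detector) = exp(−0.000030 × 8760) = 0.768896
R(manual pull station) = exp(−0.000016 × 8760) = 0.869219
R(discharge nozzle) = exp(−0.000024 × 8760) = 0.810390
Series (abort switch and releasing panel): 0.973209 × 0.839289 = 0.816804
Parallel (pressure switch and [0.816804]): 1 − (1 − 0.963033)(1 − 0.816804) = 0.993228
Series ([0.993228] and smoke detector): 0.993228 × 0.768896 = 0.763689
Series (manual pull station and discharge nozzle): 0.869219 × 0.810390 = 0.704406
Parallel (agent cylinder valve, [0.763689], and [0.704406]): 1 − (1 − 0.768896)(1 − 0.763689)(1 − 0.704406) = 0.9839

0.9839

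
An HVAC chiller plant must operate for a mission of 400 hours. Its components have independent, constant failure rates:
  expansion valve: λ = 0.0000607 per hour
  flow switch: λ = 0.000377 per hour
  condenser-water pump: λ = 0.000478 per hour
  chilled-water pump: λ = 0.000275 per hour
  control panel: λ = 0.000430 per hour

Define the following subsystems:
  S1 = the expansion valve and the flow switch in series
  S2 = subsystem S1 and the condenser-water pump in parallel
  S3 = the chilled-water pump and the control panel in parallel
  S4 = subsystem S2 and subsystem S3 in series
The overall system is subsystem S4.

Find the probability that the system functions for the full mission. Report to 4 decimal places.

0.9560

R(expansion valve) = exp(−0.0000607 × 400) = 0.976012
R(flow switch) = exp(−0.000377 × 400) = 0.860020
R(condenser-water pump) = exp(−0.000478 × 400) = 0.825967
R(chilled-water pump) = exp(−0.000275 × 400) = 0.895834
R(control panel) = exp(−0.000430 × 400) = 0.841979
Series (expansion valve and flow switch): 0.976012 × 0.860020 = 0.839390
Parallel ([0.839390] and condenser-water pump): 1 − (1 − 0.839390)(1 − 0.825967) = 0.972049
Parallel (chilled-water pump and control panel): 1 − (1 − 0.895834)(1 − 0.841979) = 0.983540
Series ([0.972049] and [0.983540]): 0.972049 × 0.983540 = 0.9560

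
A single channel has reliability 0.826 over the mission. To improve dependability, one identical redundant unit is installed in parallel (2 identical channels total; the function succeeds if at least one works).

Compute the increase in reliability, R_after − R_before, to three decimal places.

R_before = 0.826
R_after = 1 − (1 − 0.826)^2 = 0.970
ΔR = 0.970 − 0.826 = 0.144

0.144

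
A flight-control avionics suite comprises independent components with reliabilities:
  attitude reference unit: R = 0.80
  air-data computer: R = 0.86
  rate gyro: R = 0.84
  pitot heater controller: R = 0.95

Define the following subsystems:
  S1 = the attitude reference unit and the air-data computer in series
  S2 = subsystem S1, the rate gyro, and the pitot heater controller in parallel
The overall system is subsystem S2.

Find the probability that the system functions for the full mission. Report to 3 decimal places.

Series (attitude reference unit and air-data computer): 0.80000 × 0.86000 = 0.68800
Parallel ([0.68800], rate gyro, and pitot heater controller): 1 − (1 − 0.68800)(1 − 0.84000)(1 − 0.95000) = 0.998

0.998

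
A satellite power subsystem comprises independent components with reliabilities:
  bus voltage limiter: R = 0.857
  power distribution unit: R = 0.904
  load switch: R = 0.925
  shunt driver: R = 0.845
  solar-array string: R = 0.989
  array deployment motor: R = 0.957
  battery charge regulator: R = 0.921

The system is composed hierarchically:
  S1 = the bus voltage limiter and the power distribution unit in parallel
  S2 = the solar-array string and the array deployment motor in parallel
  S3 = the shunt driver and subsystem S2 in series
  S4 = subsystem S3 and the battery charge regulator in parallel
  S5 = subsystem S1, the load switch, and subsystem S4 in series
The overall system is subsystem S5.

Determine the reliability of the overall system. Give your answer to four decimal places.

Parallel (bus voltage limiter and power distribution unit): 1 − (1 − 0.857000)(1 − 0.904000) = 0.986272
Parallel (solar-array string and array deployment motor): 1 − (1 − 0.989000)(1 − 0.957000) = 0.999527
Series (shunt driver and [0.999527]): 0.845000 × 0.999527 = 0.844600
Parallel ([0.844600] and battery charge regulator): 1 − (1 − 0.844600)(1 − 0.921000) = 0.987723
Series ([0.986272], load switch, and [0.987723]): 0.986272 × 0.925000 × 0.987723 = 0.9011

0.9011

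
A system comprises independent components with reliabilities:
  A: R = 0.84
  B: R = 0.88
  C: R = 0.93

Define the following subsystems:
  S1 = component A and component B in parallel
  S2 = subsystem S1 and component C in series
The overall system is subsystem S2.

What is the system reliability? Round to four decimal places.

Parallel (A and B): 1 − (1 − 0.840000)(1 − 0.880000) = 0.980800
Series ([0.980800] and C): 0.980800 × 0.930000 = 0.9121

0.9121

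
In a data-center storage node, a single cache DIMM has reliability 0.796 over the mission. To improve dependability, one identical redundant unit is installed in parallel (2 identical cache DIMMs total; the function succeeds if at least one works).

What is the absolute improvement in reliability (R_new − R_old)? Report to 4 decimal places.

0.1624

R_before = 0.796
R_after = 1 − (1 − 0.796)^2 = 0.9584
ΔR = 0.9584 − 0.796 = 0.1624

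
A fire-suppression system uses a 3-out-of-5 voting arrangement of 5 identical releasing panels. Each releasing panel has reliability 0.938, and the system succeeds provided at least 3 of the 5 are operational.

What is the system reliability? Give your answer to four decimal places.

R = Σ_{i=3}^{5} C(5,i) p^i (1−p)^{5−i} with p = 0.938
C(5,3)·0.938^3·0.062^2 = 0.031724
C(5,4)·0.938^4·0.062^1 = 0.239979
C(5,5)·0.938^5·0.062^0 = 0.726130
Sum = 0.9978

0.9978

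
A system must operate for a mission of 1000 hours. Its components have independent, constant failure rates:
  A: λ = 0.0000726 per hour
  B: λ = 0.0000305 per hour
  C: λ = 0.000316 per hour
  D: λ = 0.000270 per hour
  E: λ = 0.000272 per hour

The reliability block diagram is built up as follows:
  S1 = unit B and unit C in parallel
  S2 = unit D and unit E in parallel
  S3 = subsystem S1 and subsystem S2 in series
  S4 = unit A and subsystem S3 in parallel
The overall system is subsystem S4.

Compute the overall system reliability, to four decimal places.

0.9955

R(A) = exp(−0.0000726 × 1000) = 0.929973
R(B) = exp(−0.0000305 × 1000) = 0.969960
R(C) = exp(−0.000316 × 1000) = 0.729059
R(D) = exp(−0.000270 × 1000) = 0.763379
R(E) = exp(−0.000272 × 1000) = 0.761854
Parallel (B and C): 1 − (1 − 0.969960)(1 − 0.729059) = 0.991861
Parallel (D and E): 1 − (1 − 0.763379)(1 − 0.761854) = 0.943650
Series ([0.991861] and [0.943650]): 0.991861 × 0.943650 = 0.935970
Parallel (A and [0.935970]): 1 − (1 − 0.929973)(1 − 0.935970) = 0.9955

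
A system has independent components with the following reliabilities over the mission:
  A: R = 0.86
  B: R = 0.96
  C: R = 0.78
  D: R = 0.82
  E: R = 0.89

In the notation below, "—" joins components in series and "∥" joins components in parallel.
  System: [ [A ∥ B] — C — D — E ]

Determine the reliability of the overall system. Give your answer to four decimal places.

Parallel (A and B): 1 − (1 − 0.860000)(1 − 0.960000) = 0.994400
Series ([0.994400], C, D, and E): 0.994400 × 0.780000 × 0.820000 × 0.890000 = 0.5661

0.5661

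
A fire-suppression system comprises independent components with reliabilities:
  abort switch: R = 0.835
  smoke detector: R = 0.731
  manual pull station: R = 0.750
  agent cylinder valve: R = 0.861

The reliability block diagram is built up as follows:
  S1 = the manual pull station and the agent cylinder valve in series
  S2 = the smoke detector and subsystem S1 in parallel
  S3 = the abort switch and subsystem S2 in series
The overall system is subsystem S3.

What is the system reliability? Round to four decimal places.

0.7554

Series (manual pull station and agent cylinder valve): 0.750000 × 0.861000 = 0.645750
Parallel (smoke detector and [0.645750]): 1 − (1 − 0.731000)(1 − 0.645750) = 0.904707
Series (abort switch and [0.904707]): 0.835000 × 0.904707 = 0.7554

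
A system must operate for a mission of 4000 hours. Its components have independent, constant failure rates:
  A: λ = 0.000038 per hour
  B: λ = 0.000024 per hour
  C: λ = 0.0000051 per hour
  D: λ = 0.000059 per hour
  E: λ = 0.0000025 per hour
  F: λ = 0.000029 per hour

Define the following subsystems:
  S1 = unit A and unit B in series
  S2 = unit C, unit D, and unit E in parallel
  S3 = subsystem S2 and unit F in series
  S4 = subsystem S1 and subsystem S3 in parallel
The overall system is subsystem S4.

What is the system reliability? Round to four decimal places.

0.9759

R(A) = exp(−0.000038 × 4000) = 0.858988
R(B) = exp(−0.000024 × 4000) = 0.908464
R(C) = exp(−0.0000051 × 4000) = 0.979807
R(D) = exp(−0.000059 × 4000) = 0.789781
R(E) = exp(−0.0000025 × 4000) = 0.990050
R(F) = exp(−0.000029 × 4000) = 0.890475
Series (A and B): 0.858988 × 0.908464 = 0.780360
Parallel (C, D, and E): 1 − (1 − 0.979807)(1 − 0.789781)(1 − 0.990050) = 0.999958
Series ([0.999958] and F): 0.999958 × 0.890475 = 0.890438
Parallel ([0.780360] and [0.890438]): 1 − (1 − 0.780360)(1 − 0.890438) = 0.9759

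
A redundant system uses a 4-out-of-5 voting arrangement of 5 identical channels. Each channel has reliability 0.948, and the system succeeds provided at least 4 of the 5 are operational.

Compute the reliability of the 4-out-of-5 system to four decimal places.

0.9757

R = Σ_{i=4}^{5} C(5,i) p^i (1−p)^{5−i} with p = 0.948
C(5,4)·0.948^4·0.052^1 = 0.209994
C(5,5)·0.948^5·0.052^0 = 0.765670
Sum = 0.9757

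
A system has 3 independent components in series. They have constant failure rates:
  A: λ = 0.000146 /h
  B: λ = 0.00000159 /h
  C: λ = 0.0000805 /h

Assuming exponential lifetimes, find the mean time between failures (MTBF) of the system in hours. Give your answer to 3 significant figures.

4380

Series of exponential components: λ_sys = Σ λ_i
λ_sys = 0.000146 + 0.00000159 + 0.0000805 = 2.2809e-04 /h
MTBF = 1 / λ_sys = 4380 h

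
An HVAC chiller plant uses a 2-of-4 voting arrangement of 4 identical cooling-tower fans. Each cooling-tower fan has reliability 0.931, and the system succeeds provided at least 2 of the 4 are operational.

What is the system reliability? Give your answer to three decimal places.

0.999

R = Σ_{i=2}^{4} C(4,i) p^i (1−p)^{4−i} with p = 0.931
C(4,2)·0.931^2·0.069^2 = 0.02476
C(4,3)·0.931^3·0.069^1 = 0.22272
C(4,4)·0.931^4·0.069^0 = 0.75127
Sum = 0.999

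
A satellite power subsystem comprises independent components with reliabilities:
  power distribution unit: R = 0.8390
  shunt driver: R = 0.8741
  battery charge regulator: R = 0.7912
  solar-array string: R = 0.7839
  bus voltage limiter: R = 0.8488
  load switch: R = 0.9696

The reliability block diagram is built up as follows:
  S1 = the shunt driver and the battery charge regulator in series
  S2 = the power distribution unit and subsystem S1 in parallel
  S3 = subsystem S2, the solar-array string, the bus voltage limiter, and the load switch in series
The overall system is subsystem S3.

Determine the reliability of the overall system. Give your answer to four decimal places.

0.6131

Series (shunt driver and battery charge regulator): 0.874100 × 0.791200 = 0.691588
Parallel (power distribution unit and [0.691588]): 1 − (1 − 0.839000)(1 − 0.691588) = 0.950346
Series ([0.950346], solar-array string, bus voltage limiter, and load switch): 0.950346 × 0.783900 × 0.848800 × 0.969600 = 0.6131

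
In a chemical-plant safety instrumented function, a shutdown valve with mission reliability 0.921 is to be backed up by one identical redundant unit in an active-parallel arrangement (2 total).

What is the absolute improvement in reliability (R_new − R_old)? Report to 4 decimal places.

R_before = 0.921
R_after = 1 − (1 − 0.921)^2 = 0.9938
ΔR = 0.9938 − 0.921 = 0.0728

0.0728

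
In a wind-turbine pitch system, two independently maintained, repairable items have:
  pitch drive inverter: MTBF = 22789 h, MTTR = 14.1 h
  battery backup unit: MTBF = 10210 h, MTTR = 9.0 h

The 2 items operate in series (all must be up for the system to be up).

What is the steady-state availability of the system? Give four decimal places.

A(pitch drive inverter) = MTBF/(MTBF+MTTR) = 22789/(22789+14.1) = 0.999382
A(battery backup unit) = MTBF/(MTBF+MTTR) = 10210/(10210+9.0) = 0.999119
Series availability: 0.999382 × 0.999119 = 0.9985

0.9985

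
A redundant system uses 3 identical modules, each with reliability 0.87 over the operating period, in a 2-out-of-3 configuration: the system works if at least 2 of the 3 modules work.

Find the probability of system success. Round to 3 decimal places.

0.954

R = Σ_{i=2}^{3} C(3,i) p^i (1−p)^{3−i} with p = 0.87
C(3,2)·0.87^2·0.13^1 = 0.29519
C(3,3)·0.87^3·0.13^0 = 0.65850
Sum = 0.954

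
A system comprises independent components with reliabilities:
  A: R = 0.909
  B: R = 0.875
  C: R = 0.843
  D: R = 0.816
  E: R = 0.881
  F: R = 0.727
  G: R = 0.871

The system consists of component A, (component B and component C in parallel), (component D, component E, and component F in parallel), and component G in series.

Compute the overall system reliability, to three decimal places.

Parallel (B and C): 1 − (1 − 0.87500)(1 − 0.84300) = 0.98038
Parallel (D, E, and F): 1 − (1 − 0.81600)(1 − 0.88100)(1 − 0.72700) = 0.99402
Series (A, [0.98038], [0.99402], and G): 0.90900 × 0.98038 × 0.99402 × 0.87100 = 0.772

0.772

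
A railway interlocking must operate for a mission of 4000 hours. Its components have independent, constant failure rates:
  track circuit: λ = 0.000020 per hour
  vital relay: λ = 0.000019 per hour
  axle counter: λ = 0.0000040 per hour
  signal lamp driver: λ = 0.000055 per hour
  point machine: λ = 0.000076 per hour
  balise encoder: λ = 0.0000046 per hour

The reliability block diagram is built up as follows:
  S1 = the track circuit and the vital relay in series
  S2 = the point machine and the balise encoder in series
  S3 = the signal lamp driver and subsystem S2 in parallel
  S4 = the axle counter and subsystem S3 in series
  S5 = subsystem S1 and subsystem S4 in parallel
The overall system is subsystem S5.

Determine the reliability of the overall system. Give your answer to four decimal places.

R(track circuit) = exp(−0.000020 × 4000) = 0.923116
R(vital relay) = exp(−0.000019 × 4000) = 0.926816
R(axle counter) = exp(−0.0000040 × 4000) = 0.984127
R(signal lamp driver) = exp(−0.000055 × 4000) = 0.802519
R(point machine) = exp(−0.000076 × 4000) = 0.737861
R(balise encoder) = exp(−0.0000046 × 4000) = 0.981768
Series (track circuit and vital relay): 0.923116 × 0.926816 = 0.855559
Series (point machine and balise encoder): 0.737861 × 0.981768 = 0.724408
Parallel (signal lamp driver and [0.724408]): 1 − (1 − 0.802519)(1 − 0.724408) = 0.945576
Series (axle counter and [0.945576]): 0.984127 × 0.945576 = 0.930567
Parallel ([0.855559] and [0.930567]): 1 − (1 − 0.855559)(1 − 0.930567) = 0.9900

0.9900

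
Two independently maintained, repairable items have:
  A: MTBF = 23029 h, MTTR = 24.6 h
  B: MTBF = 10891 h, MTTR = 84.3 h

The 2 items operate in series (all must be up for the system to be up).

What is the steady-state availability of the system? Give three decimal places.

A(A) = MTBF/(MTBF+MTTR) = 23029/(23029+24.6) = 0.998933
A(B) = MTBF/(MTBF+MTTR) = 10891/(10891+84.3) = 0.992319
Series availability: 0.998933 × 0.992319 = 0.991

0.991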